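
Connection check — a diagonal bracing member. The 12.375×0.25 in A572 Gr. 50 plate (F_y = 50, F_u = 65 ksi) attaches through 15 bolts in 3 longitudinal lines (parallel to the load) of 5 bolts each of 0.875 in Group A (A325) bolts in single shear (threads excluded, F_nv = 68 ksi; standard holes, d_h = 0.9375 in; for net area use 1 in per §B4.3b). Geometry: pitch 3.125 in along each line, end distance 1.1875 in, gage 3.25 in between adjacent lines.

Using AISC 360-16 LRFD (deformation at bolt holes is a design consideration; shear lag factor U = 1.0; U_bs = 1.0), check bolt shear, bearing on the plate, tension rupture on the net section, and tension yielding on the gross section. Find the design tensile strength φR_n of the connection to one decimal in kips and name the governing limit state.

Bolt shear: A_b = π(0.875)²/4 = 0.60132 in². φR_n = 0.75 × 68 × 0.60132 × 15 × 1 = 460.0 kips.
Bearing (0.25 in plate, F_u = 65 ksi): end bolts L_c = 1.1875 − 0.9375/2 = 0.71875, R_n = min(1.2×0.71875×0.25×65, 2.4×0.875×0.25×65) = 14.016 kips/bolt; interior L_c = 3.125 − 0.9375 = 2.1875, R_n = 34.125 kips/bolt. φR_n = 0.75 × (3×14.016 + 12×34.125) = 338.7 kips.
Tension rupture (net): A_n = (12.375 − 3×1)×0.25 = 2.3438 in² (U = 1.0, A_e = A_n). φR_n = 0.75 × 65 × 2.3438 = 114.3 kips.
Tension yield (gross): A_g = 12.375×0.25 = 3.0938 in². φR_n = 0.90 × 50 × 3.0938 = 139.2 kips.
Governing: min(460.0, 338.7, 114.3, 139.2) = 114.3 kips → net-section rupture.

114.3 kips (net-section rupture governs)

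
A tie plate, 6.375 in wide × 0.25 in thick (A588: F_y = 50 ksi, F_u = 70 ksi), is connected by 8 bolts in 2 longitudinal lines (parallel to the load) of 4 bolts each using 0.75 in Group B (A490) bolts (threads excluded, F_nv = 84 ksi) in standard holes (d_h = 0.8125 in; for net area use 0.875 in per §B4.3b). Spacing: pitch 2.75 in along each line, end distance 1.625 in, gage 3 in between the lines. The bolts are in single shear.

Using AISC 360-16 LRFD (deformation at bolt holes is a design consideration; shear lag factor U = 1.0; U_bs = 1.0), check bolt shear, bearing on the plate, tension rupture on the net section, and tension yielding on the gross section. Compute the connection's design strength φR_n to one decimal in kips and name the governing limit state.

60.7 kips (net-section rupture governs)

Bolt shear: A_b = π(0.75)²/4 = 0.44179 in². φR_n = 0.75 × 84 × 0.44179 × 8 × 1 = 222.7 kips.
Bearing (0.25 in plate, F_u = 70 ksi): end bolts L_c = 1.625 − 0.8125/2 = 1.21875, R_n = min(1.2×1.21875×0.25×70, 2.4×0.75×0.25×70) = 25.594 kips/bolt; interior L_c = 2.75 − 0.8125 = 1.9375, R_n = 31.5 kips/bolt. φR_n = 0.75 × (2×25.594 + 6×31.5) = 180.1 kips.
Tension rupture (net): A_n = (6.375 − 2×0.875)×0.25 = 1.1563 in² (U = 1.0, A_e = A_n). φR_n = 0.75 × 70 × 1.1563 = 60.7 kips.
Tension yield (gross): A_g = 6.375×0.25 = 1.5938 in². φR_n = 0.90 × 50 × 1.5938 = 71.7 kips.
Governing: min(222.7, 180.1, 60.7, 71.7) = 60.7 kips → net-section rupture.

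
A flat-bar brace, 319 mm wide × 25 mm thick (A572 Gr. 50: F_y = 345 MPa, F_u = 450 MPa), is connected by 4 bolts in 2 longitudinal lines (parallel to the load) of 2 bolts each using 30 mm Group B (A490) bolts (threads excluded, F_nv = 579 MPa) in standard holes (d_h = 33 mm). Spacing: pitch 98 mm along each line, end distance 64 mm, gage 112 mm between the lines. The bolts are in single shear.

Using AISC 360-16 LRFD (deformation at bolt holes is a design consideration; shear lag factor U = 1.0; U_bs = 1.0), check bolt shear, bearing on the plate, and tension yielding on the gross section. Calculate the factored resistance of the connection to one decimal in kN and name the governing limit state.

Bolt shear: A_b = π(30)²/4 = 706.86 mm². φR_n = 0.75 × 579 × 706.86 × 4 × 1 = 1227.8 kN.
Bearing (25 mm plate, F_u = 450 MPa): end bolts L_c = 64 − 33/2 = 47.5, R_n = min(1.2×47.5×25×450, 2.4×30×25×450) = 641.25 kN/bolt; interior L_c = 98 − 33 = 65, R_n = 810 kN/bolt. φR_n = 0.75 × (2×641.25 + 2×810) = 2176.9 kN.
Tension yield (gross): A_g = 319×25 = 7975 mm². φR_n = 0.90 × 345 × 7975 = 2476.2 kN.
Governing: min(1227.8, 2176.9, 2476.2) = 1227.8 kN → bolt shear.

1227.8 kN (bolt shear governs)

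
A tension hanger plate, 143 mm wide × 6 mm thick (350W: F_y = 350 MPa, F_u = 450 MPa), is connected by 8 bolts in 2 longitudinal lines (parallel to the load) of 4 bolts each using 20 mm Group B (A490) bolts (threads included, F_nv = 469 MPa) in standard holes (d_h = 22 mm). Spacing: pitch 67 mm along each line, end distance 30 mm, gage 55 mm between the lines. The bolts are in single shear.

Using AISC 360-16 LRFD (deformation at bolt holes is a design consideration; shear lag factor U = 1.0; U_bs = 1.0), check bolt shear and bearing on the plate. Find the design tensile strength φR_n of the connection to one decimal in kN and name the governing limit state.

675.5 kN (bearing governs)

Bolt shear: A_b = π(20)²/4 = 314.16 mm². φR_n = 0.75 × 469 × 314.16 × 8 × 1 = 884.0 kN.
Bearing (6 mm plate, F_u = 450 MPa): end bolts L_c = 30 − 22/2 = 19, R_n = min(1.2×19×6×450, 2.4×20×6×450) = 61.56 kN/bolt; interior L_c = 67 − 22 = 45, R_n = 129.6 kN/bolt. φR_n = 0.75 × (2×61.56 + 6×129.6) = 675.5 kN.
Governing: min(884.0, 675.5) = 675.5 kN → bearing.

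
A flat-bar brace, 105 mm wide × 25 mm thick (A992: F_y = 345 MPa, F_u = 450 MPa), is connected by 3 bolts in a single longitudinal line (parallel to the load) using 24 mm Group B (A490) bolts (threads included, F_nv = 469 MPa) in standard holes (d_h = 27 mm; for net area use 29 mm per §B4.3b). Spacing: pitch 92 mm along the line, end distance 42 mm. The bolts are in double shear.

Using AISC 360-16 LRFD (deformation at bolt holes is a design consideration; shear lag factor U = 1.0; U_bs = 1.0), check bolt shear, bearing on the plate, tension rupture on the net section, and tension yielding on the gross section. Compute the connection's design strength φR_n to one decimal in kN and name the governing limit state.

641.3 kN (net-section rupture governs)

Bolt shear: A_b = π(24)²/4 = 452.39 mm². φR_n = 0.75 × 469 × 452.39 × 3 × 2 = 954.8 kN.
Bearing (25 mm plate, F_u = 450 MPa): end bolts L_c = 42 − 27/2 = 28.5, R_n = min(1.2×28.5×25×450, 2.4×24×25×450) = 384.75 kN/bolt; interior L_c = 92 − 27 = 65, R_n = 648 kN/bolt. φR_n = 0.75 × (1×384.75 + 2×648) = 1260.6 kN.
Tension rupture (net): A_n = (105 − 1×29)×25 = 1900 mm² (U = 1.0, A_e = A_n). φR_n = 0.75 × 450 × 1900 = 641.3 kN.
Tension yield (gross): A_g = 105×25 = 2625 mm². φR_n = 0.90 × 345 × 2625 = 815.1 kN.
Governing: min(954.8, 1260.6, 641.3, 815.1) = 641.3 kN → net-section rupture.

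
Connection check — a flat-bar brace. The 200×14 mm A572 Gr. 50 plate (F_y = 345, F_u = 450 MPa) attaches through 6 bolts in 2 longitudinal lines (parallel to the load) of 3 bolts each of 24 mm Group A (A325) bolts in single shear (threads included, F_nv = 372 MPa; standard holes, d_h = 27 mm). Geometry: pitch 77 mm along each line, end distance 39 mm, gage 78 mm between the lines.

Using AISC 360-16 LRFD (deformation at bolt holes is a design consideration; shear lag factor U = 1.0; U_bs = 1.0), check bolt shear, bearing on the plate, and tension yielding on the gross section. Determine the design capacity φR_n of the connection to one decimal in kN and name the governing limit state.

Bolt shear: A_b = π(24)²/4 = 452.39 mm². φR_n = 0.75 × 372 × 452.39 × 6 × 1 = 757.3 kN.
Bearing (14 mm plate, F_u = 450 MPa): end bolts L_c = 39 − 27/2 = 25.5, R_n = min(1.2×25.5×14×450, 2.4×24×14×450) = 192.78 kN/bolt; interior L_c = 77 − 27 = 50, R_n = 362.88 kN/bolt. φR_n = 0.75 × (2×192.78 + 4×362.88) = 1377.8 kN.
Tension yield (gross): A_g = 200×14 = 2800 mm². φR_n = 0.90 × 345 × 2800 = 869.4 kN.
Governing: min(757.3, 1377.8, 869.4) = 757.3 kN → bolt shear.

757.3 kN (bolt shear governs)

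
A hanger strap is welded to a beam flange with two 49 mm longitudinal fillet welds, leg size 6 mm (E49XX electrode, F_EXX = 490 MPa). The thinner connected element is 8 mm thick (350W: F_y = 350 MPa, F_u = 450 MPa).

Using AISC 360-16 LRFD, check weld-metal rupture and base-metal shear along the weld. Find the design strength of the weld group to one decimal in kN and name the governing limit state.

91.7 kN (weld metal governs)

Weld metal: throat = 0.707×6 = 4.242 mm, L = 2×49 = 98 mm. φR_n = 0.75 × 0.6 × 490 × 4.242 × 98 = 91.7 kN.
Base metal shear (8 mm plate): yield φR_n = 1.0×0.6×350×8×98 = 164.6 kN; rupture φR_n = 0.75×0.6×450×8×98 = 158.8 kN; take 158.8 kN (rupture).
Governing: min(91.7, 158.8) = 91.7 kN → weld metal.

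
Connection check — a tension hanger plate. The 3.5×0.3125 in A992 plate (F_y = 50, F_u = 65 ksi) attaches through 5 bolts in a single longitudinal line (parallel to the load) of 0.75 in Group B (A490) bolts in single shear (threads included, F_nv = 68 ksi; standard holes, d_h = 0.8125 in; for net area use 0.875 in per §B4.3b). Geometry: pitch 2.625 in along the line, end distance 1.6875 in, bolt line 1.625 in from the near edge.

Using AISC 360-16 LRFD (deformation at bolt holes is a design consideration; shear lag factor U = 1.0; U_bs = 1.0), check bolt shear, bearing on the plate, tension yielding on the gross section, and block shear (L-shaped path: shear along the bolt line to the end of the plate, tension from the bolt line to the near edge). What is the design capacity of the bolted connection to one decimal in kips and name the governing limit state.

49.2 kips (gross-section yield governs)

Bolt shear: A_b = π(0.75)²/4 = 0.44179 in². φR_n = 0.75 × 68 × 0.44179 × 5 × 1 = 112.7 kips.
Bearing (0.3125 in plate, F_u = 65 ksi): end bolts L_c = 1.6875 − 0.8125/2 = 1.28125, R_n = min(1.2×1.28125×0.3125×65, 2.4×0.75×0.3125×65) = 31.23 kips/bolt; interior L_c = 2.625 − 0.8125 = 1.8125, R_n = 36.563 kips/bolt. φR_n = 0.75 × (1×31.23 + 4×36.563) = 133.1 kips.
Tension yield (gross): A_g = 3.5×0.3125 = 1.0938 in². φR_n = 0.90 × 50 × 1.0938 = 49.2 kips.
Block shear: shear path 1×[1.6875+4×2.625] = 1×12.1875 in, A_gv = 3.8086, A_nv = 1×(12.1875 − 4.5×0.875)×0.3125 = 2.5781 in²; tension to near edge: (1.625 − 0.5×0.875)×0.3125 = 0.37109 in². R_n = min(0.6×65×2.5781, 0.6×50×3.8086) + 1.0×65×0.37109 = min(100.55, 114.26) + 24.121 = 124.67 kips. φR_n = 0.75 × 124.67 = 93.5 kips.
Governing: min(112.7, 133.1, 49.2, 93.5) = 49.2 kips → gross-section yield.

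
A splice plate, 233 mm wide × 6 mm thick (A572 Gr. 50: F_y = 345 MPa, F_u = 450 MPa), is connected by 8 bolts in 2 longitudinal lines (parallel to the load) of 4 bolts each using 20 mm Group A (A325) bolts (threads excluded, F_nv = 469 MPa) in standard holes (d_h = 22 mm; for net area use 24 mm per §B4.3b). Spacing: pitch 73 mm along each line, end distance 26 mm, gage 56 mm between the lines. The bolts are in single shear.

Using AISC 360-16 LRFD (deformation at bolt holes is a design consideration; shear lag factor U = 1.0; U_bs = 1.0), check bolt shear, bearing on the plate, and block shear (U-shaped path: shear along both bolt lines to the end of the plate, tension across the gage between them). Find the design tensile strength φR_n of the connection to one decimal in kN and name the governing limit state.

Bolt shear: A_b = π(20)²/4 = 314.16 mm². φR_n = 0.75 × 469 × 314.16 × 8 × 1 = 884.0 kN.
Bearing (6 mm plate, F_u = 450 MPa): end bolts L_c = 26 − 22/2 = 15, R_n = min(1.2×15×6×450, 2.4×20×6×450) = 48.6 kN/bolt; interior L_c = 73 − 22 = 51, R_n = 129.6 kN/bolt. φR_n = 0.75 × (2×48.6 + 6×129.6) = 656.1 kN.
Block shear: shear path 2×[26+3×73] = 2×245 mm, A_gv = 2940, A_nv = 2×(245 − 3.5×24)×6 = 1932 mm²; tension across gage: (56 − 1×24)×6 = 192 mm². R_n = min(0.6×450×1932, 0.6×345×2940) + 1.0×450×192 = min(521.64, 608.58) + 86.4 = 608.04 kN. φR_n = 0.75 × 608.04 = 456.0 kN.
Governing: min(884.0, 656.1, 456.0) = 456.0 kN → block shear.

456.0 kN (block shear governs)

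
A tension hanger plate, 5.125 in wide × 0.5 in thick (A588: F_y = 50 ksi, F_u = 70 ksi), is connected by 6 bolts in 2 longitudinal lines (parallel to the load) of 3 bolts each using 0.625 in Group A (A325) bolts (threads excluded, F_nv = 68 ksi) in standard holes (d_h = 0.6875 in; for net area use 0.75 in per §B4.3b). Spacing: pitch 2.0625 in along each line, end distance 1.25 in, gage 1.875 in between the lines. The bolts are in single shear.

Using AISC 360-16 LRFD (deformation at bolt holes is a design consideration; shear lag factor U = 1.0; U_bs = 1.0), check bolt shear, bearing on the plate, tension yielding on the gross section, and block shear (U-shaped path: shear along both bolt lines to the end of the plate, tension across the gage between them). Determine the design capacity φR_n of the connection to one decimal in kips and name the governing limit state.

93.9 kips (bolt shear governs)

Bolt shear: A_b = π(0.625)²/4 = 0.3068 in². φR_n = 0.75 × 68 × 0.3068 × 6 × 1 = 93.9 kips.
Bearing (0.5 in plate, F_u = 70 ksi): end bolts L_c = 1.25 − 0.6875/2 = 0.90625, R_n = min(1.2×0.90625×0.5×70, 2.4×0.625×0.5×70) = 38.063 kips/bolt; interior L_c = 2.0625 − 0.6875 = 1.375, R_n = 52.5 kips/bolt. φR_n = 0.75 × (2×38.063 + 4×52.5) = 214.6 kips.
Tension yield (gross): A_g = 5.125×0.5 = 2.5625 in². φR_n = 0.90 × 50 × 2.5625 = 115.3 kips.
Block shear: shear path 2×[1.25+2×2.0625] = 2×5.375 in, A_gv = 5.375, A_nv = 2×(5.375 − 2.5×0.75)×0.5 = 3.5 in²; tension across gage: (1.875 − 1×0.75)×0.5 = 0.5625 in². R_n = min(0.6×70×3.5, 0.6×50×5.375) + 1.0×70×0.5625 = min(147, 161.25) + 39.375 = 186.38 kips. φR_n = 0.75 × 186.38 = 139.8 kips.
Governing: min(93.9, 214.6, 115.3, 139.8) = 93.9 kips → bolt shear.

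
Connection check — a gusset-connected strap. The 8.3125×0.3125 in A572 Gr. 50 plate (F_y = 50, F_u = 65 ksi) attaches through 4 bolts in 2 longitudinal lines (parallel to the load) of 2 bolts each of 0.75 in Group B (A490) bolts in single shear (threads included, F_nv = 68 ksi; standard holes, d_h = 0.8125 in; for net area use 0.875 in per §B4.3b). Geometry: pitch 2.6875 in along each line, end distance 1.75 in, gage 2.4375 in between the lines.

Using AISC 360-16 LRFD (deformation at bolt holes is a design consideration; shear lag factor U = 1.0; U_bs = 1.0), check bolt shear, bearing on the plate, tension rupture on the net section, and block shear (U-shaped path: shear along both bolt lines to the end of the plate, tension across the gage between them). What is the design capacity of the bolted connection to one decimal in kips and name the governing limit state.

Bolt shear: A_b = π(0.75)²/4 = 0.44179 in². φR_n = 0.75 × 68 × 0.44179 × 4 × 1 = 90.1 kips.
Bearing (0.3125 in plate, F_u = 65 ksi): end bolts L_c = 1.75 − 0.8125/2 = 1.34375, R_n = min(1.2×1.34375×0.3125×65, 2.4×0.75×0.3125×65) = 32.754 kips/bolt; interior L_c = 2.6875 − 0.8125 = 1.875, R_n = 36.563 kips/bolt. φR_n = 0.75 × (2×32.754 + 2×36.563) = 104.0 kips.
Tension rupture (net): A_n = (8.3125 − 2×0.875)×0.3125 = 2.0508 in² (U = 1.0, A_e = A_n). φR_n = 0.75 × 65 × 2.0508 = 100.0 kips.
Block shear: shear path 2×[1.75+1×2.6875] = 2×4.4375 in, A_gv = 2.7734, A_nv = 2×(4.4375 − 1.5×0.875)×0.3125 = 1.9531 in²; tension across gage: (2.4375 − 1×0.875)×0.3125 = 0.48828 in². R_n = min(0.6×65×1.9531, 0.6×50×2.7734) + 1.0×65×0.48828 = min(76.171, 83.202) + 31.738 = 107.91 kips. φR_n = 0.75 × 107.91 = 80.9 kips.
Governing: min(90.1, 104.0, 100.0, 80.9) = 80.9 kips → block shear.

80.9 kips (block shear governs)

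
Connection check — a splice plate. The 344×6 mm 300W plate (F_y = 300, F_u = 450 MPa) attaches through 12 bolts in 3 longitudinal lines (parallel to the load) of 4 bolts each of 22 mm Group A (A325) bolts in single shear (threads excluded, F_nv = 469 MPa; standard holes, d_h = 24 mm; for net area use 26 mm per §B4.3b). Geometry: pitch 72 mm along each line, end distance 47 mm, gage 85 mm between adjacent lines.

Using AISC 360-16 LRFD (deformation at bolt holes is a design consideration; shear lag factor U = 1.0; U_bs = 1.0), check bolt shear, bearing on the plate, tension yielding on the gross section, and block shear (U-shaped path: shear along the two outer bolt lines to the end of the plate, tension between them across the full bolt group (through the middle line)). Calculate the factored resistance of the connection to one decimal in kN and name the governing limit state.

557.3 kN (gross-section yield governs)

Bolt shear: A_b = π(22)²/4 = 380.13 mm². φR_n = 0.75 × 469 × 380.13 × 12 × 1 = 1604.5 kN.
Bearing (6 mm plate, F_u = 450 MPa): end bolts L_c = 47 − 24/2 = 35, R_n = min(1.2×35×6×450, 2.4×22×6×450) = 113.4 kN/bolt; interior L_c = 72 − 24 = 48, R_n = 142.56 kN/bolt. φR_n = 0.75 × (3×113.4 + 9×142.56) = 1217.4 kN.
Tension yield (gross): A_g = 344×6 = 2064 mm². φR_n = 0.90 × 300 × 2064 = 557.3 kN.
Block shear: shear path 2×[47+3×72] = 2×263 mm, A_gv = 3156, A_nv = 2×(263 − 3.5×26)×6 = 2064 mm²; tension across gage: (170 − 2×26)×6 = 708 mm². R_n = min(0.6×450×2064, 0.6×300×3156) + 1.0×450×708 = min(557.28, 568.08) + 318.6 = 875.88 kN. φR_n = 0.75 × 875.88 = 656.9 kN.
Governing: min(1604.5, 1217.4, 557.3, 656.9) = 557.3 kN → gross-section yield.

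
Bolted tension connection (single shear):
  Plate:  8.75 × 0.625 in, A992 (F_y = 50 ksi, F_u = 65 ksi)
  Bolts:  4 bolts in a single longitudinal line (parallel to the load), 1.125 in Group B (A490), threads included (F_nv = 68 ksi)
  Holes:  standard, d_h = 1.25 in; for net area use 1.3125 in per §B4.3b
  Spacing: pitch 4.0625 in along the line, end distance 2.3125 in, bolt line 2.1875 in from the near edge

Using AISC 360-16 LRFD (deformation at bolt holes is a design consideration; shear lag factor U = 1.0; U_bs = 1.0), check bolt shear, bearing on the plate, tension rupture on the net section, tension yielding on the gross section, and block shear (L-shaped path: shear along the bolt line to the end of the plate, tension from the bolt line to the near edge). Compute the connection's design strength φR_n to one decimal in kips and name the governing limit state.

Bolt shear: A_b = π(1.125)²/4 = 0.99402 in². φR_n = 0.75 × 68 × 0.99402 × 4 × 1 = 202.8 kips.
Bearing (0.625 in plate, F_u = 65 ksi): end bolts L_c = 2.3125 − 1.25/2 = 1.6875, R_n = min(1.2×1.6875×0.625×65, 2.4×1.125×0.625×65) = 82.266 kips/bolt; interior L_c = 4.0625 − 1.25 = 2.8125, R_n = 109.69 kips/bolt. φR_n = 0.75 × (1×82.266 + 3×109.69) = 308.5 kips.
Tension rupture (net): A_n = (8.75 − 1×1.3125)×0.625 = 4.6484 in² (U = 1.0, A_e = A_n). φR_n = 0.75 × 65 × 4.6484 = 226.6 kips.
Tension yield (gross): A_g = 8.75×0.625 = 5.4688 in². φR_n = 0.90 × 50 × 5.4688 = 246.1 kips.
Block shear: shear path 1×[2.3125+3×4.0625] = 1×14.5 in, A_gv = 9.0625, A_nv = 1×(14.5 − 3.5×1.3125)×0.625 = 6.1914 in²; tension to near edge: (2.1875 − 0.5×1.3125)×0.625 = 0.95703 in². R_n = min(0.6×65×6.1914, 0.6×50×9.0625) + 1.0×65×0.95703 = min(241.46, 271.88) + 62.207 = 303.67 kips. φR_n = 0.75 × 303.67 = 227.8 kips.
Governing: min(202.8, 308.5, 226.6, 246.1, 227.8) = 202.8 kips → bolt shear.

202.8 kips (bolt shear governs)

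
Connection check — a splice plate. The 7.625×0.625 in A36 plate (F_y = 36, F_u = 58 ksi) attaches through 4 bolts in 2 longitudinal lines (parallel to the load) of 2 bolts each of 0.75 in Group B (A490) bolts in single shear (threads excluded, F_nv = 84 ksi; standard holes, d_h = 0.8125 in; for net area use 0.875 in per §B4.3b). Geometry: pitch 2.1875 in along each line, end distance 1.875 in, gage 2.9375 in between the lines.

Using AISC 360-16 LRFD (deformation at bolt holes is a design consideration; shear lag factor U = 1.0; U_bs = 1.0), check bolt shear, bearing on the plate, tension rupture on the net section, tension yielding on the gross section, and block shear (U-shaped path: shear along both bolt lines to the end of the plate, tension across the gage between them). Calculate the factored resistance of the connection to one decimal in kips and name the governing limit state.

Bolt shear: A_b = π(0.75)²/4 = 0.44179 in². φR_n = 0.75 × 84 × 0.44179 × 4 × 1 = 111.3 kips.
Bearing (0.625 in plate, F_u = 58 ksi): end bolts L_c = 1.875 − 0.8125/2 = 1.46875, R_n = min(1.2×1.46875×0.625×58, 2.4×0.75×0.625×58) = 63.891 kips/bolt; interior L_c = 2.1875 − 0.8125 = 1.375, R_n = 59.813 kips/bolt. φR_n = 0.75 × (2×63.891 + 2×59.813) = 185.6 kips.
Tension rupture (net): A_n = (7.625 − 2×0.875)×0.625 = 3.6719 in² (U = 1.0, A_e = A_n). φR_n = 0.75 × 58 × 3.6719 = 159.7 kips.
Tension yield (gross): A_g = 7.625×0.625 = 4.7656 in². φR_n = 0.90 × 36 × 4.7656 = 154.4 kips.
Block shear: shear path 2×[1.875+1×2.1875] = 2×4.0625 in, A_gv = 5.0781, A_nv = 2×(4.0625 − 1.5×0.875)×0.625 = 3.4375 in²; tension across gage: (2.9375 − 1×0.875)×0.625 = 1.2891 in². R_n = min(0.6×58×3.4375, 0.6×36×5.0781) + 1.0×58×1.2891 = min(119.63, 109.69) + 74.768 = 184.46 kips. φR_n = 0.75 × 184.46 = 138.3 kips.
Governing: min(111.3, 185.6, 159.7, 154.4, 138.3) = 111.3 kips → bolt shear.

111.3 kips (bolt shear governs)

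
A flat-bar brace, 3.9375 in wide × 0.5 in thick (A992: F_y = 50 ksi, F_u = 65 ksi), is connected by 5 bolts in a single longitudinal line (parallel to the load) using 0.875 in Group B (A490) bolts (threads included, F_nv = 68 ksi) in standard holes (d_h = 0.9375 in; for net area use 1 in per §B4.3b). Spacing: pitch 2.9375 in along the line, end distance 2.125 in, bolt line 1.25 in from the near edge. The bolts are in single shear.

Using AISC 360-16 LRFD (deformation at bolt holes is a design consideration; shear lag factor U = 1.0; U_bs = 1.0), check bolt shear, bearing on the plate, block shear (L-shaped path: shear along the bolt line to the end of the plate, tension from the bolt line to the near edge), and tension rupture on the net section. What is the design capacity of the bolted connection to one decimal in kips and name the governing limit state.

Bolt shear: A_b = π(0.875)²/4 = 0.60132 in². φR_n = 0.75 × 68 × 0.60132 × 5 × 1 = 153.3 kips.
Bearing (0.5 in plate, F_u = 65 ksi): end bolts L_c = 2.125 − 0.9375/2 = 1.65625, R_n = min(1.2×1.65625×0.5×65, 2.4×0.875×0.5×65) = 64.594 kips/bolt; interior L_c = 2.9375 − 0.9375 = 2, R_n = 68.25 kips/bolt. φR_n = 0.75 × (1×64.594 + 4×68.25) = 253.2 kips.
Block shear: shear path 1×[2.125+4×2.9375] = 1×13.875 in, A_gv = 6.9375, A_nv = 1×(13.875 − 4.5×1)×0.5 = 4.6875 in²; tension to near edge: (1.25 − 0.5×1)×0.5 = 0.375 in². R_n = min(0.6×65×4.6875, 0.6×50×6.9375) + 1.0×65×0.375 = min(182.81, 208.13) + 24.375 = 207.19 kips. φR_n = 0.75 × 207.19 = 155.4 kips.
Tension rupture (net): A_n = (3.9375 − 1×1)×0.5 = 1.4688 in² (U = 1.0, A_e = A_n). φR_n = 0.75 × 65 × 1.4688 = 71.6 kips.
Governing: min(153.3, 253.2, 155.4, 71.6) = 71.6 kips → net-section rupture.

71.6 kips (net-section rupture governs)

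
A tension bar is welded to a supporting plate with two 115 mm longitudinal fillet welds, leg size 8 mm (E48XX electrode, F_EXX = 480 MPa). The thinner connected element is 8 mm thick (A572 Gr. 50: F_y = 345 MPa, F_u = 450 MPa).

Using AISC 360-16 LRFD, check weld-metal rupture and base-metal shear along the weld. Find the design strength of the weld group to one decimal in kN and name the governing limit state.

281.0 kN (weld metal governs)

Weld metal: throat = 0.707×8 = 5.656 mm, L = 2×115 = 230 mm. φR_n = 0.75 × 0.6 × 480 × 5.656 × 230 = 281.0 kN.
Base metal shear (8 mm plate): yield φR_n = 1.0×0.6×345×8×230 = 380.9 kN; rupture φR_n = 0.75×0.6×450×8×230 = 372.6 kN; take 372.6 kN (rupture).
Governing: min(281.0, 372.6) = 281.0 kN → weld metal.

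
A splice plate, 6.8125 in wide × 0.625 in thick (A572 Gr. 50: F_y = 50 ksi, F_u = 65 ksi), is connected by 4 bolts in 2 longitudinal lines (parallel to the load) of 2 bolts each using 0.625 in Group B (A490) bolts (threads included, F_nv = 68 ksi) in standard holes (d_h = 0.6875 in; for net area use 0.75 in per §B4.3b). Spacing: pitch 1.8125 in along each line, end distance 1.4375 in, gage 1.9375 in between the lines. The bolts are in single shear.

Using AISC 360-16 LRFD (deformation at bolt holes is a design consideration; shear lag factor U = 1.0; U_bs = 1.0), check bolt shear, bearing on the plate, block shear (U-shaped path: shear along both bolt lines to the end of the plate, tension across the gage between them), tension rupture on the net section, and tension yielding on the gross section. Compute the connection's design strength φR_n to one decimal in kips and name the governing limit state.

Bolt shear: A_b = π(0.625)²/4 = 0.3068 in². φR_n = 0.75 × 68 × 0.3068 × 4 × 1 = 62.6 kips.
Bearing (0.625 in plate, F_u = 65 ksi): end bolts L_c = 1.4375 − 0.6875/2 = 1.09375, R_n = min(1.2×1.09375×0.625×65, 2.4×0.625×0.625×65) = 53.32 kips/bolt; interior L_c = 1.8125 − 0.6875 = 1.125, R_n = 54.844 kips/bolt. φR_n = 0.75 × (2×53.32 + 2×54.844) = 162.2 kips.
Block shear: shear path 2×[1.4375+1×1.8125] = 2×3.25 in, A_gv = 4.0625, A_nv = 2×(3.25 − 1.5×0.75)×0.625 = 2.6563 in²; tension across gage: (1.9375 − 1×0.75)×0.625 = 0.74219 in². R_n = min(0.6×65×2.6563, 0.6×50×4.0625) + 1.0×65×0.74219 = min(103.6, 121.88) + 48.242 = 151.84 kips. φR_n = 0.75 × 151.84 = 113.9 kips.
Tension rupture (net): A_n = (6.8125 − 2×0.75)×0.625 = 3.3203 in² (U = 1.0, A_e = A_n). φR_n = 0.75 × 65 × 3.3203 = 161.9 kips.
Tension yield (gross): A_g = 6.8125×0.625 = 4.2578 in². φR_n = 0.90 × 50 × 4.2578 = 191.6 kips.
Governing: min(62.6, 162.2, 113.9, 161.9, 191.6) = 62.6 kips → bolt shear.

62.6 kips (bolt shear governs)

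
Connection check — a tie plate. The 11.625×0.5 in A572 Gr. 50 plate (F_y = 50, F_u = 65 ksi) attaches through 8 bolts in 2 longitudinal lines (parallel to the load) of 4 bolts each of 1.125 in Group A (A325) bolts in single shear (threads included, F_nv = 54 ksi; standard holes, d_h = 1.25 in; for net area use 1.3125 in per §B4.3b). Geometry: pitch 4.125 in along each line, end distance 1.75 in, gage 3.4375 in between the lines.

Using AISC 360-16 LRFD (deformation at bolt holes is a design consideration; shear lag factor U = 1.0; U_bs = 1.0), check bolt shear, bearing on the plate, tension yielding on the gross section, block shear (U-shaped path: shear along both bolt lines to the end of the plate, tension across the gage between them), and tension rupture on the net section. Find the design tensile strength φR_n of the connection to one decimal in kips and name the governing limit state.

219.4 kips (net-section rupture governs)

Bolt shear: A_b = π(1.125)²/4 = 0.99402 in². φR_n = 0.75 × 54 × 0.99402 × 8 × 1 = 322.1 kips.
Bearing (0.5 in plate, F_u = 65 ksi): end bolts L_c = 1.75 − 1.25/2 = 1.125, R_n = min(1.2×1.125×0.5×65, 2.4×1.125×0.5×65) = 43.875 kips/bolt; interior L_c = 4.125 − 1.25 = 2.875, R_n = 87.75 kips/bolt. φR_n = 0.75 × (2×43.875 + 6×87.75) = 460.7 kips.
Tension yield (gross): A_g = 11.625×0.5 = 5.8125 in². φR_n = 0.90 × 50 × 5.8125 = 261.6 kips.
Block shear: shear path 2×[1.75+3×4.125] = 2×14.125 in, A_gv = 14.125, A_nv = 2×(14.125 − 3.5×1.3125)×0.5 = 9.5313 in²; tension across gage: (3.4375 − 1×1.3125)×0.5 = 1.0625 in². R_n = min(0.6×65×9.5313, 0.6×50×14.125) + 1.0×65×1.0625 = min(371.72, 423.75) + 69.063 = 440.78 kips. φR_n = 0.75 × 440.78 = 330.6 kips.
Tension rupture (net): A_n = (11.625 − 2×1.3125)×0.5 = 4.5 in² (U = 1.0, A_e = A_n). φR_n = 0.75 × 65 × 4.5 = 219.4 kips.
Governing: min(322.1, 460.7, 261.6, 330.6, 219.4) = 219.4 kips → net-section rupture.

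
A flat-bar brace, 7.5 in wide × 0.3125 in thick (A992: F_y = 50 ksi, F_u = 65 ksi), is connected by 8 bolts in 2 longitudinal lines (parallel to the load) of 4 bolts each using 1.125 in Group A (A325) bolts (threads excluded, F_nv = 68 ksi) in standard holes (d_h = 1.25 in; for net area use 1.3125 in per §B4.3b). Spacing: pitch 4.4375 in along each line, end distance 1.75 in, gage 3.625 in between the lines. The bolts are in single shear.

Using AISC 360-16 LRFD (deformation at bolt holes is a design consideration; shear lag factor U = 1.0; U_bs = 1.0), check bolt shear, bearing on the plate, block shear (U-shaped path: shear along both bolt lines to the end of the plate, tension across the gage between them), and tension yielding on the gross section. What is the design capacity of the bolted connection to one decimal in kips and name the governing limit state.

105.5 kips (gross-section yield governs)

Bolt shear: A_b = π(1.125)²/4 = 0.99402 in². φR_n = 0.75 × 68 × 0.99402 × 8 × 1 = 405.6 kips.
Bearing (0.3125 in plate, F_u = 65 ksi): end bolts L_c = 1.75 − 1.25/2 = 1.125, R_n = min(1.2×1.125×0.3125×65, 2.4×1.125×0.3125×65) = 27.422 kips/bolt; interior L_c = 4.4375 − 1.25 = 3.1875, R_n = 54.844 kips/bolt. φR_n = 0.75 × (2×27.422 + 6×54.844) = 287.9 kips.
Block shear: shear path 2×[1.75+3×4.4375] = 2×15.0625 in, A_gv = 9.4141, A_nv = 2×(15.0625 − 3.5×1.3125)×0.3125 = 6.543 in²; tension across gage: (3.625 − 1×1.3125)×0.3125 = 0.72266 in². R_n = min(0.6×65×6.543, 0.6×50×9.4141) + 1.0×65×0.72266 = min(255.18, 282.42) + 46.973 = 302.15 kips. φR_n = 0.75 × 302.15 = 226.6 kips.
Tension yield (gross): A_g = 7.5×0.3125 = 2.3438 in². φR_n = 0.90 × 50 × 2.3438 = 105.5 kips.
Governing: min(405.6, 287.9, 226.6, 105.5) = 105.5 kips → gross-section yield.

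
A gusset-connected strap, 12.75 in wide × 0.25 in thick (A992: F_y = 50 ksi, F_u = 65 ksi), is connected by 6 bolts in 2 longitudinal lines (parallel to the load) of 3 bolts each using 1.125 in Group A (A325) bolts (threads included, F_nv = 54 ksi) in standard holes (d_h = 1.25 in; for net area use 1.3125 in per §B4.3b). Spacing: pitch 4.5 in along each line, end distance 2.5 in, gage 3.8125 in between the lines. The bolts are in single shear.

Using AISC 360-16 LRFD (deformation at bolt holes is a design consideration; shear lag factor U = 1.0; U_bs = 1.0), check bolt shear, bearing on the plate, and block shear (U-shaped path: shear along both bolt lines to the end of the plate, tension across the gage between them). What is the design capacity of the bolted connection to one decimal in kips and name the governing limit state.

150.7 kips (block shear governs)

Bolt shear: A_b = π(1.125)²/4 = 0.99402 in². φR_n = 0.75 × 54 × 0.99402 × 6 × 1 = 241.5 kips.
Bearing (0.25 in plate, F_u = 65 ksi): end bolts L_c = 2.5 − 1.25/2 = 1.875, R_n = min(1.2×1.875×0.25×65, 2.4×1.125×0.25×65) = 36.563 kips/bolt; interior L_c = 4.5 − 1.25 = 3.25, R_n = 43.875 kips/bolt. φR_n = 0.75 × (2×36.563 + 4×43.875) = 186.5 kips.
Block shear: shear path 2×[2.5+2×4.5] = 2×11.5 in, A_gv = 5.75, A_nv = 2×(11.5 − 2.5×1.3125)×0.25 = 4.1094 in²; tension across gage: (3.8125 − 1×1.3125)×0.25 = 0.625 in². R_n = min(0.6×65×4.1094, 0.6×50×5.75) + 1.0×65×0.625 = min(160.27, 172.5) + 40.625 = 200.9 kips. φR_n = 0.75 × 200.9 = 150.7 kips.
Governing: min(241.5, 186.5, 150.7) = 150.7 kips → block shear.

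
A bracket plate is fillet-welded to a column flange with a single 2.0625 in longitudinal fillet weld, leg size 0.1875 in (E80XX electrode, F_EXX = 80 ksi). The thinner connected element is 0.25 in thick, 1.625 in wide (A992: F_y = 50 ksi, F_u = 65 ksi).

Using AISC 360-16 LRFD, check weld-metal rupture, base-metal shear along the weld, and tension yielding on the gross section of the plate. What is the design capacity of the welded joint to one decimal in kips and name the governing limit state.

Weld metal: throat = 0.707×0.1875 = 0.13256 in, L = 2.0625 in. φR_n = 0.75 × 0.6 × 80 × 0.13256 × 2.0625 = 9.8 kips.
Base metal shear (0.25 in plate): yield φR_n = 1.0×0.6×50×0.25×2.0625 = 15.5 kips; rupture φR_n = 0.75×0.6×65×0.25×2.0625 = 15.1 kips; take 15.1 kips (rupture).
Tension yield (gross): A_g = 1.625×0.25 = 0.40625 in². φR_n = 0.90 × 50 × 0.40625 = 18.3 kips.
Governing: min(9.8, 15.1, 18.3) = 9.8 kips → weld metal.

9.8 kips (weld metal governs)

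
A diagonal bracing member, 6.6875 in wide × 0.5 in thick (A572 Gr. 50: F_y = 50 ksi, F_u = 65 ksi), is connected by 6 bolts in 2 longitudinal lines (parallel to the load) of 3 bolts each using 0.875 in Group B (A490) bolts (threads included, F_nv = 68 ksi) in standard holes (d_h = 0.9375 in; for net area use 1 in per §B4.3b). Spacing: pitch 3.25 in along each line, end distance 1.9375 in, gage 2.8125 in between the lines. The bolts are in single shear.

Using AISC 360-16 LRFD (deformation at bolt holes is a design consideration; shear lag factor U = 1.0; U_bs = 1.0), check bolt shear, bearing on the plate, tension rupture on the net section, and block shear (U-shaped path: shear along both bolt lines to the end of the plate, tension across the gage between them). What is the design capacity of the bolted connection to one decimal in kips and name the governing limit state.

114.3 kips (net-section rupture governs)

Bolt shear: A_b = π(0.875)²/4 = 0.60132 in². φR_n = 0.75 × 68 × 0.60132 × 6 × 1 = 184.0 kips.
Bearing (0.5 in plate, F_u = 65 ksi): end bolts L_c = 1.9375 − 0.9375/2 = 1.46875, R_n = min(1.2×1.46875×0.5×65, 2.4×0.875×0.5×65) = 57.281 kips/bolt; interior L_c = 3.25 − 0.9375 = 2.3125, R_n = 68.25 kips/bolt. φR_n = 0.75 × (2×57.281 + 4×68.25) = 290.7 kips.
Tension rupture (net): A_n = (6.6875 − 2×1)×0.5 = 2.3438 in² (U = 1.0, A_e = A_n). φR_n = 0.75 × 65 × 2.3438 = 114.3 kips.
Block shear: shear path 2×[1.9375+2×3.25] = 2×8.4375 in, A_gv = 8.4375, A_nv = 2×(8.4375 − 2.5×1)×0.5 = 5.9375 in²; tension across gage: (2.8125 − 1×1)×0.5 = 0.90625 in². R_n = min(0.6×65×5.9375, 0.6×50×8.4375) + 1.0×65×0.90625 = min(231.56, 253.13) + 58.906 = 290.47 kips. φR_n = 0.75 × 290.47 = 217.9 kips.
Governing: min(184.0, 290.7, 114.3, 217.9) = 114.3 kips → net-section rupture.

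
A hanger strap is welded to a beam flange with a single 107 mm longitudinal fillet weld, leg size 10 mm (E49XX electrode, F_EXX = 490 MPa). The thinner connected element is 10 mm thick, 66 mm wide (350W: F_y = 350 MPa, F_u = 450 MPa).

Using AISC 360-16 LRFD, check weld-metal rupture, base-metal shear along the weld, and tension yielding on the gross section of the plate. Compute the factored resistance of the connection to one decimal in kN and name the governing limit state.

Weld metal: throat = 0.707×10 = 7.07 mm, L = 107 mm. φR_n = 0.75 × 0.6 × 490 × 7.07 × 107 = 166.8 kN.
Base metal shear (10 mm plate): yield φR_n = 1.0×0.6×350×10×107 = 224.7 kN; rupture φR_n = 0.75×0.6×450×10×107 = 216.7 kN; take 216.7 kN (rupture).
Tension yield (gross): A_g = 66×10 = 660 mm². φR_n = 0.90 × 350 × 660 = 207.9 kN.
Governing: min(166.8, 216.7, 207.9) = 166.8 kN → weld metal.

166.8 kN (weld metal governs)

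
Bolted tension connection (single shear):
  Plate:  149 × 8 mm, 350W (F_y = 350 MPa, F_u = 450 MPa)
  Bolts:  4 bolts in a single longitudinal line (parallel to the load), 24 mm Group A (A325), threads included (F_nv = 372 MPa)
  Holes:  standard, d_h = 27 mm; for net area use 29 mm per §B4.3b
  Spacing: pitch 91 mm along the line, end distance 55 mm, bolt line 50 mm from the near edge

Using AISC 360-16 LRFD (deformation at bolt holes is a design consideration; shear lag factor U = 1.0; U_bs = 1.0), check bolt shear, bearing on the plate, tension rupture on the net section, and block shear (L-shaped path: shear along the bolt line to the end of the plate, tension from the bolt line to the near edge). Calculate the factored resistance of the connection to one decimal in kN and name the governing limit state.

324.0 kN (net-section rupture governs)

Bolt shear: A_b = π(24)²/4 = 452.39 mm². φR_n = 0.75 × 372 × 452.39 × 4 × 1 = 504.9 kN.
Bearing (8 mm plate, F_u = 450 MPa): end bolts L_c = 55 − 27/2 = 41.5, R_n = min(1.2×41.5×8×450, 2.4×24×8×450) = 179.28 kN/bolt; interior L_c = 91 − 27 = 64, R_n = 207.36 kN/bolt. φR_n = 0.75 × (1×179.28 + 3×207.36) = 601.0 kN.
Tension rupture (net): A_n = (149 − 1×29)×8 = 960 mm² (U = 1.0, A_e = A_n). φR_n = 0.75 × 450 × 960 = 324.0 kN.
Block shear: shear path 1×[55+3×91] = 1×328 mm, A_gv = 2624, A_nv = 1×(328 − 3.5×29)×8 = 1812 mm²; tension to near edge: (50 − 0.5×29)×8 = 284 mm². R_n = min(0.6×450×1812, 0.6×350×2624) + 1.0×450×284 = min(489.24, 551.04) + 127.8 = 617.04 kN. φR_n = 0.75 × 617.04 = 462.8 kN.
Governing: min(504.9, 601.0, 324.0, 462.8) = 324.0 kN → net-section rupture.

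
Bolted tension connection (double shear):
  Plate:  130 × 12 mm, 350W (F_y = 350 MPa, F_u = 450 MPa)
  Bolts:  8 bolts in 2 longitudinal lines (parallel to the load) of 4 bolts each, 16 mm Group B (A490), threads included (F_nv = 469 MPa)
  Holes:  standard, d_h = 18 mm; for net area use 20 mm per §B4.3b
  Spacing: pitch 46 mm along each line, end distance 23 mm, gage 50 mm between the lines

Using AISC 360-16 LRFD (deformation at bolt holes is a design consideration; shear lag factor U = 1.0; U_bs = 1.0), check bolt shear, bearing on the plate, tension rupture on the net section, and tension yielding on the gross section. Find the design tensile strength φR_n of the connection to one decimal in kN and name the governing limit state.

Bolt shear: A_b = π(16)²/4 = 201.06 mm². φR_n = 0.75 × 469 × 201.06 × 8 × 2 = 1131.6 kN.
Bearing (12 mm plate, F_u = 450 MPa): end bolts L_c = 23 − 18/2 = 14, R_n = min(1.2×14×12×450, 2.4×16×12×450) = 90.72 kN/bolt; interior L_c = 46 − 18 = 28, R_n = 181.44 kN/bolt. φR_n = 0.75 × (2×90.72 + 6×181.44) = 952.6 kN.
Tension rupture (net): A_n = (130 − 2×20)×12 = 1080 mm² (U = 1.0, A_e = A_n). φR_n = 0.75 × 450 × 1080 = 364.5 kN.
Tension yield (gross): A_g = 130×12 = 1560 mm². φR_n = 0.90 × 350 × 1560 = 491.4 kN.
Governing: min(1131.6, 952.6, 364.5, 491.4) = 364.5 kN → net-section rupture.

364.5 kN (net-section rupture governs)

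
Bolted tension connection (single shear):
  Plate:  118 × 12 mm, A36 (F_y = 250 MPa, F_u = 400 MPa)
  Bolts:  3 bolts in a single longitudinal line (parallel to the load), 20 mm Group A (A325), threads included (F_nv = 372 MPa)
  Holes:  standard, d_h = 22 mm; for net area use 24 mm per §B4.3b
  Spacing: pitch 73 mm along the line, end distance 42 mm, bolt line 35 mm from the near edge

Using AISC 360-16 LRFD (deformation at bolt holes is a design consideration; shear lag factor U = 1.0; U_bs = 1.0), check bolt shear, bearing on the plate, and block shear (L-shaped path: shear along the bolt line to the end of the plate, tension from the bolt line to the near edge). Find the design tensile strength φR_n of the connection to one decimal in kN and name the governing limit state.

263.0 kN (bolt shear governs)

Bolt shear: A_b = π(20)²/4 = 314.16 mm². φR_n = 0.75 × 372 × 314.16 × 3 × 1 = 263.0 kN.
Bearing (12 mm plate, F_u = 400 MPa): end bolts L_c = 42 − 22/2 = 31, R_n = min(1.2×31×12×400, 2.4×20×12×400) = 178.56 kN/bolt; interior L_c = 73 − 22 = 51, R_n = 230.4 kN/bolt. φR_n = 0.75 × (1×178.56 + 2×230.4) = 479.5 kN.
Block shear: shear path 1×[42+2×73] = 1×188 mm, A_gv = 2256, A_nv = 1×(188 − 2.5×24)×12 = 1536 mm²; tension to near edge: (35 − 0.5×24)×12 = 276 mm². R_n = min(0.6×400×1536, 0.6×250×2256) + 1.0×400×276 = min(368.64, 338.4) + 110.4 = 448.8 kN. φR_n = 0.75 × 448.8 = 336.6 kN.
Governing: min(263.0, 479.5, 336.6) = 263.0 kN → bolt shear.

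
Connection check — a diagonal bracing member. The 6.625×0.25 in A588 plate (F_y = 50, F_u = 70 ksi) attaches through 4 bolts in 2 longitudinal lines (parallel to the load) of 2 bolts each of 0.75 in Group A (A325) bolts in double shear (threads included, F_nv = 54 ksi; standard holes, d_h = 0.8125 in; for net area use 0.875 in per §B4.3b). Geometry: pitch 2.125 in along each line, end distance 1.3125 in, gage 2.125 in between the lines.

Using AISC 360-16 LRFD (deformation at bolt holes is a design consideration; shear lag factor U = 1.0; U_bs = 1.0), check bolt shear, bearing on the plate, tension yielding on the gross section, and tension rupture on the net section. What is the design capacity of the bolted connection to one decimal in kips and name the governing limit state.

64.0 kips (net-section rupture governs)

Bolt shear: A_b = π(0.75)²/4 = 0.44179 in². φR_n = 0.75 × 54 × 0.44179 × 4 × 2 = 143.1 kips.
Bearing (0.25 in plate, F_u = 70 ksi): end bolts L_c = 1.3125 − 0.8125/2 = 0.90625, R_n = min(1.2×0.90625×0.25×70, 2.4×0.75×0.25×70) = 19.031 kips/bolt; interior L_c = 2.125 − 0.8125 = 1.3125, R_n = 27.563 kips/bolt. φR_n = 0.75 × (2×19.031 + 2×27.563) = 69.9 kips.
Tension yield (gross): A_g = 6.625×0.25 = 1.6563 in². φR_n = 0.90 × 50 × 1.6563 = 74.5 kips.
Tension rupture (net): A_n = (6.625 − 2×0.875)×0.25 = 1.2188 in² (U = 1.0, A_e = A_n). φR_n = 0.75 × 70 × 1.2188 = 64.0 kips.
Governing: min(143.1, 69.9, 74.5, 64.0) = 64.0 kips → net-section rupture.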